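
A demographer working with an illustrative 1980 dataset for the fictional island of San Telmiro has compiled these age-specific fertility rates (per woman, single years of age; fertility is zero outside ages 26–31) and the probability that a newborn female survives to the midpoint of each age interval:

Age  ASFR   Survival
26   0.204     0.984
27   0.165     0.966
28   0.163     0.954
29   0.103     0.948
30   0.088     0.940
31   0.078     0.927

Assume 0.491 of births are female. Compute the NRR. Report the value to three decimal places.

Proportion female at birth = 0.491.
Each age group contributes 1 × ASFR × survival:
  26: 1 × 0.204 × 0.984 = 0.20074
  27: 1 × 0.165 × 0.966 = 0.15939
  28: 1 × 0.163 × 0.954 = 0.15550
  29: 1 × 0.103 × 0.948 = 0.09764
  30: 1 × 0.088 × 0.940 = 0.08272
  31: 1 × 0.078 × 0.927 = 0.07231
Sum = 0.76830
NRR = 0.491 × 0.76830 = 0.37724

0.377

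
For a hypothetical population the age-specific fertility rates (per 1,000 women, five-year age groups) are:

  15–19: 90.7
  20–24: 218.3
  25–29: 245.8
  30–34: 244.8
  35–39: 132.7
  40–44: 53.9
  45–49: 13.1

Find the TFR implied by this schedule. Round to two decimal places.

5.00

Sum of ASFRs = 90.7 + 218.3 + 245.8 + 244.8 + 132.7 + 53.9 + 13.1 = 999.3
TFR = 5 × 999.3 / 1000 = 4.9965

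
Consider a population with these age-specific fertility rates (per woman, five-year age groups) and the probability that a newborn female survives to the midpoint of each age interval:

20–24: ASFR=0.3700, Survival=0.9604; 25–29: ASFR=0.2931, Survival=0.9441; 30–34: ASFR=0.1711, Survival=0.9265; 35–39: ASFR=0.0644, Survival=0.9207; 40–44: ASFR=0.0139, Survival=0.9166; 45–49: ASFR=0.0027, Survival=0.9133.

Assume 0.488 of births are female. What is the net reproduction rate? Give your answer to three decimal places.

Proportion female at birth = 0.488.
Weighting each age-specific rate by interval width and survival:
  20–24: 5 × 0.3700 × 0.9604 = 1.77674
  25–29: 5 × 0.2931 × 0.9441 = 1.38358
  30–34: 5 × 0.1711 × 0.9265 = 0.79262
  35–39: 5 × 0.0644 × 0.9207 = 0.29647
  40–44: 5 × 0.0139 × 0.9166 = 0.06370
  45–49: 5 × 0.0027 × 0.9133 = 0.01233
Sum = 4.32544
NRR = 0.488 × 4.32544 = 2.11081

2.111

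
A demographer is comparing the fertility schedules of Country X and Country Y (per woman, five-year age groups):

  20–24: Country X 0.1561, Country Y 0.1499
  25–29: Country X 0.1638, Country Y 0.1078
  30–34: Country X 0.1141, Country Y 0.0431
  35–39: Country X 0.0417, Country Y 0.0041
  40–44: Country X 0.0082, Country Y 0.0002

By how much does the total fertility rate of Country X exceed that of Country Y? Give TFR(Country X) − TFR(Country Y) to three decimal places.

0.894

Country X:
  Sum of ASFRs = 0.1561 + 0.1638 + 0.1141 + 0.0417 + 0.0082 = 0.4839
  TFR = 5 × 0.4839 = 2.4195
Country Y:
  Sum of ASFRs = 0.1499 + 0.1078 + 0.0431 + 0.0041 + 0.0002 = 0.3051
  TFR = 5 × 0.3051 = 1.5255
Difference = 2.4195 − 1.5255 = 0.894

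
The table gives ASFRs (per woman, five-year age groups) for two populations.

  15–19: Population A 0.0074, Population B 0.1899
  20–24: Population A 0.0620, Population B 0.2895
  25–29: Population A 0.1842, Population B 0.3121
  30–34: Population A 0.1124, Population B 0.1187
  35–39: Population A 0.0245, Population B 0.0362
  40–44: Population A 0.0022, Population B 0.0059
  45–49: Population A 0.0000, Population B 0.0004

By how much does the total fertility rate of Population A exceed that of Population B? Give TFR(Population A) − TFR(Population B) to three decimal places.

Population A:
  Sum of ASFRs = 0.0074 + 0.0620 + 0.1842 + 0.1124 + 0.0245 + 0.0022 + 0.0000 = 0.3927
  TFR = 5 × 0.3927 = 1.9635
Population B:
  Sum of ASFRs = 0.1899 + 0.2895 + 0.3121 + 0.1187 + 0.0362 + 0.0059 + 0.0004 = 0.9527
  TFR = 5 × 0.9527 = 4.7635
Difference = 1.9635 − 4.7635 = -2.8

-2.800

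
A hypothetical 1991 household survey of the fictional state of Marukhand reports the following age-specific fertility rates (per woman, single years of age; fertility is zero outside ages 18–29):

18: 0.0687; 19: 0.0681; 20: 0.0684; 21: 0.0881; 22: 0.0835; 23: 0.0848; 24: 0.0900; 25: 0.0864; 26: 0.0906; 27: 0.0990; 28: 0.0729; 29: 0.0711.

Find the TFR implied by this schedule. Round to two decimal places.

Sum of ASFRs = 0.0687 + 0.0681 + 0.0684 + 0.0881 + 0.0835 + 0.0848 + 0.0900 + 0.0864 + 0.0906 + 0.0990 + 0.0729 + 0.0711 = 0.9716
TFR = 0.9716

0.97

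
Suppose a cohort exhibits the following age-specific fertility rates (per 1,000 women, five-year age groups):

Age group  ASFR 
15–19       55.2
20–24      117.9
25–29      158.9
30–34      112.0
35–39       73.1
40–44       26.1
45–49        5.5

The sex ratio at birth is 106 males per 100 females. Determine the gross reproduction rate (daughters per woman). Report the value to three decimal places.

1.332

Proportion female at birth = 100 / (100 + 106) = 0.48544.
Sum of ASFRs = 55.2 + 117.9 + 158.9 + 112.0 + 73.1 + 26.1 + 5.5 = 548.7
TFR = 5 × 548.7 / 1000 = 2.7435
GRR = 0.48544 × 2.7435 = 1.33180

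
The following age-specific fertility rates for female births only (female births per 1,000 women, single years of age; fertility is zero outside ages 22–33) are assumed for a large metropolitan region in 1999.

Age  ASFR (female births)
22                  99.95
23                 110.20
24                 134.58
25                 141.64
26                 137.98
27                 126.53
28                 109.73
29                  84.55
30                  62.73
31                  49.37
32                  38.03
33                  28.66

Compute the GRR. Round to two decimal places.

1.12

Sum of female ASFRs = 99.95 + 110.20 + 134.58 + 141.64 + 137.98 + 126.53 + 109.73 + 84.55 + 62.73 + 49.37 + 38.03 + 28.66 = 1123.95
GRR = 1123.95 / 1000 = 1.12395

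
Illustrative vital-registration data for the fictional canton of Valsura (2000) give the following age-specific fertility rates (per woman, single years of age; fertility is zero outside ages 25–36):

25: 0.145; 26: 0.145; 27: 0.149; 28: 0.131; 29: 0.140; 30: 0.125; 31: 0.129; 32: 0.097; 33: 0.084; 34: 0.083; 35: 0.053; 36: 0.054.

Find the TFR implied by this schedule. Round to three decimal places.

Sum of ASFRs = 0.145 + 0.145 + 0.149 + 0.131 + 0.140 + 0.125 + 0.129 + 0.097 + 0.084 + 0.083 + 0.053 + 0.054 = 1.335
TFR = 1.335

1.335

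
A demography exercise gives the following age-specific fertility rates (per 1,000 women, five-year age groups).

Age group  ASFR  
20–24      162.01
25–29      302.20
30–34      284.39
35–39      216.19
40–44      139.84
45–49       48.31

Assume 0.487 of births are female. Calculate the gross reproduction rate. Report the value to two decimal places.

Proportion female at birth = 0.487.
Sum of ASFRs = 162.01 + 302.20 + 284.39 + 216.19 + 139.84 + 48.31 = 1152.94
TFR = 5 × 1152.94 / 1000 = 5.7647
GRR = 0.487 × 5.7647 = 2.80741

2.81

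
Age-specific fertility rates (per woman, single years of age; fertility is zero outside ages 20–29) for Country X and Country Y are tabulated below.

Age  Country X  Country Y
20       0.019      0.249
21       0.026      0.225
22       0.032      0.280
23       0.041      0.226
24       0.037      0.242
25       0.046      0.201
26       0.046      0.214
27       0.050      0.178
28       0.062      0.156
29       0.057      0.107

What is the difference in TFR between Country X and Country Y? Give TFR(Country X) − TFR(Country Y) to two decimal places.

-1.66

Country X:
  Sum of ASFRs = 0.019 + 0.026 + 0.032 + 0.041 + 0.037 + 0.046 + 0.046 + 0.050 + 0.062 + 0.057 = 0.416
  TFR = 0.416
Country Y:
  Sum of ASFRs = 0.249 + 0.225 + 0.280 + 0.226 + 0.242 + 0.201 + 0.214 + 0.178 + 0.156 + 0.107 = 2.078
  TFR = 2.078
Difference = 0.416 − 2.078 = -1.662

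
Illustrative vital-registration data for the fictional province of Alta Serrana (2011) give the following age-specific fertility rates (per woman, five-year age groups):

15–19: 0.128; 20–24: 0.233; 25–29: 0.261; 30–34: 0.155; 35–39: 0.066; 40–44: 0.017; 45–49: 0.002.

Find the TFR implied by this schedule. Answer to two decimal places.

Sum of ASFRs = 0.128 + 0.233 + 0.261 + 0.155 + 0.066 + 0.017 + 0.002 = 0.862
TFR = 5 × 0.862 = 4.31

4.31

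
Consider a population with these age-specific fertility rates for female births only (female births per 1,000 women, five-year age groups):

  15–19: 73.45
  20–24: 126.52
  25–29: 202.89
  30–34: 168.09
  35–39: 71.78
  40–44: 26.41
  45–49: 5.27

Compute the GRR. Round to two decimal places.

3.37

Sum of female ASFRs = 73.45 + 126.52 + 202.89 + 168.09 + 71.78 + 26.41 + 5.27 = 674.41
GRR = 5 × 674.41 / 1000 = 3.37205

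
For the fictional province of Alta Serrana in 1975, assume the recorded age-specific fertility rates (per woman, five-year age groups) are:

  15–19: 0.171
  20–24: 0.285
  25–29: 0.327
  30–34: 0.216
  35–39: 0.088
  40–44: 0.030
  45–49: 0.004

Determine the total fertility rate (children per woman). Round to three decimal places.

5.605

Sum of ASFRs = 0.171 + 0.285 + 0.327 + 0.216 + 0.088 + 0.030 + 0.004 = 1.121
TFR = 5 × 1.121 = 5.605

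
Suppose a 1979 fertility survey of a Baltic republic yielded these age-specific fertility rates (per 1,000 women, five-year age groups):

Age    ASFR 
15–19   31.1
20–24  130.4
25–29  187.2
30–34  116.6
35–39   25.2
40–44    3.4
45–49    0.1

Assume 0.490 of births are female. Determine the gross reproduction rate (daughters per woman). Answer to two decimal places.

Proportion female at birth = 0.490.
Sum of ASFRs = 31.1 + 130.4 + 187.2 + 116.6 + 25.2 + 3.4 + 0.1 = 494.0
TFR = 5 × 494.0 / 1000 = 2.47
GRR = 0.490 × 2.47 = 1.21030

1.21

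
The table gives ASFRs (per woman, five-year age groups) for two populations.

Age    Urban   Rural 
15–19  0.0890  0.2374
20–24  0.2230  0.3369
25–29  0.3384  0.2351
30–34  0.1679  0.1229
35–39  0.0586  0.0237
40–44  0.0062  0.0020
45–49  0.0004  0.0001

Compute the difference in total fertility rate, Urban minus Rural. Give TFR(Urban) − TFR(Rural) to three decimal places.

Urban:
  Sum of ASFRs = 0.0890 + 0.2230 + 0.3384 + 0.1679 + 0.0586 + 0.0062 + 0.0004 = 0.8835
  TFR = 5 × 0.8835 = 4.4175
Rural:
  Sum of ASFRs = 0.2374 + 0.3369 + 0.2351 + 0.1229 + 0.0237 + 0.0020 + 0.0001 = 0.9581
  TFR = 5 × 0.9581 = 4.7905
Difference = 4.4175 − 4.7905 = -0.373

-0.373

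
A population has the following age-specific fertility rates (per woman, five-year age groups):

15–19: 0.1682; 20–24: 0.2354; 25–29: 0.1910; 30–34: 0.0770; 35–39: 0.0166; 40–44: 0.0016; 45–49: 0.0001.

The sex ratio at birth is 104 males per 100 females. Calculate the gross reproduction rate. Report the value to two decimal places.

1.69

Proportion female at birth = 100 / (100 + 104) = 0.49020.
Sum of ASFRs = 0.1682 + 0.2354 + 0.1910 + 0.0770 + 0.0166 + 0.0016 + 0.0001 = 0.6899
TFR = 5 × 0.6899 = 3.4495
GRR = 0.49020 × 3.4495 = 1.69094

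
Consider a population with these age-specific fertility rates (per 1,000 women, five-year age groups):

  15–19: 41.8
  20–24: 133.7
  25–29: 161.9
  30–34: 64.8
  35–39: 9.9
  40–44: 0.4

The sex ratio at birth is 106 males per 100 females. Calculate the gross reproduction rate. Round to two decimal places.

1.00

Proportion female at birth = 100 / (100 + 106) = 0.48544.
Sum of ASFRs = 41.8 + 133.7 + 161.9 + 64.8 + 9.9 + 0.4 = 412.5
TFR = 5 × 412.5 / 1000 = 2.0625
GRR = 0.48544 × 2.0625 = 1.00122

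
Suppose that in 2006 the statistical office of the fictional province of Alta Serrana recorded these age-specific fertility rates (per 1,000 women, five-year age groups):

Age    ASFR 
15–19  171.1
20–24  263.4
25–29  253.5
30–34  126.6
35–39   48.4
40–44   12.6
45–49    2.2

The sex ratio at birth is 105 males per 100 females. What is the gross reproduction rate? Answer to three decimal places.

2.141

Proportion female at birth = 100 / (100 + 105) = 0.48780.
Sum of ASFRs = 171.1 + 263.4 + 253.5 + 126.6 + 48.4 + 12.6 + 2.2 = 877.8
TFR = 5 × 877.8 / 1000 = 4.389
GRR = 0.48780 × 4.389 = 2.14095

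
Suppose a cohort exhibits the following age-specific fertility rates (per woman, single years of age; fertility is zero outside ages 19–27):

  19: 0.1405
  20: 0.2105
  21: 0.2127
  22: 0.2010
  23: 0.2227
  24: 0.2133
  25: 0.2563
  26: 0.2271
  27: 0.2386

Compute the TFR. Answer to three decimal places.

Sum of ASFRs = 0.1405 + 0.2105 + 0.2127 + 0.2010 + 0.2227 + 0.2133 + 0.2563 + 0.2271 + 0.2386 = 1.9227
TFR = 1.9227

1.923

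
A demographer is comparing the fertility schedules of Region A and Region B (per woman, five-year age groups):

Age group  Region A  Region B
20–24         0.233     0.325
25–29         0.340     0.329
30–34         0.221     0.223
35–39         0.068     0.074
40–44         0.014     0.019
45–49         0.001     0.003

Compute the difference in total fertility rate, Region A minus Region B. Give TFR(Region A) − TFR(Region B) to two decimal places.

-0.48

Region A:
  Sum of ASFRs = 0.233 + 0.340 + 0.221 + 0.068 + 0.014 + 0.001 = 0.877
  TFR = 5 × 0.877 = 4.385
Region B:
  Sum of ASFRs = 0.325 + 0.329 + 0.223 + 0.074 + 0.019 + 0.003 = 0.973
  TFR = 5 × 0.973 = 4.865
Difference = 4.385 − 4.865 = -0.48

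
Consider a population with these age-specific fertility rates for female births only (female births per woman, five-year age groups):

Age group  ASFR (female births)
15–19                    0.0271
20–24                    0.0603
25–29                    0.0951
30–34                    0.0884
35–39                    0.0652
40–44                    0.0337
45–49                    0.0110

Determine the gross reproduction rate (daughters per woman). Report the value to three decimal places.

Sum of female ASFRs = 0.0271 + 0.0603 + 0.0951 + 0.0884 + 0.0652 + 0.0337 + 0.0110 = 0.3808
GRR = 5 × 0.3808 = 1.904

1.904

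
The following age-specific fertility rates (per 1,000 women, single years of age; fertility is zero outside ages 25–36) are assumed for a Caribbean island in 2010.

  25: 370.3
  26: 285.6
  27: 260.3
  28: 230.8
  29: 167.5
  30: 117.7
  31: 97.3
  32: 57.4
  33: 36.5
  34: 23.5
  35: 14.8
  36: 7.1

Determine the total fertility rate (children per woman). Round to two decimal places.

1.67

Sum of ASFRs = 370.3 + 285.6 + 260.3 + 230.8 + 167.5 + 117.7 + 97.3 + 57.4 + 36.5 + 23.5 + 14.8 + 7.1 = 1668.8
TFR = 1668.8 / 1000 = 1.6688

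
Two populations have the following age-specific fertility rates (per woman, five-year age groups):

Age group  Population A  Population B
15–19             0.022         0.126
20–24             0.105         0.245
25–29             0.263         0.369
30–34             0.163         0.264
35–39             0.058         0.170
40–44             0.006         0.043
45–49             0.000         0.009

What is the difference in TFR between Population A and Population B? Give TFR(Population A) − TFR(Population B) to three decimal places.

Population A:
  Sum of ASFRs = 0.022 + 0.105 + 0.263 + 0.163 + 0.058 + 0.006 + 0.000 = 0.617
  TFR = 5 × 0.617 = 3.085
Population B:
  Sum of ASFRs = 0.126 + 0.245 + 0.369 + 0.264 + 0.170 + 0.043 + 0.009 = 1.226
  TFR = 5 × 1.226 = 6.13
Difference = 3.085 − 6.13 = -3.045

-3.045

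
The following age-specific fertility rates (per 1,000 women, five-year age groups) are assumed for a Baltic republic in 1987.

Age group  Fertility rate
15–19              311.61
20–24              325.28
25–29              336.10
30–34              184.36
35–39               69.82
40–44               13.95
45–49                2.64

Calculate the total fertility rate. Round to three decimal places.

6.219

Sum of ASFRs = 311.61 + 325.28 + 336.10 + 184.36 + 69.82 + 13.95 + 2.64 = 1243.76
TFR = 5 × 1243.76 / 1000 = 6.2188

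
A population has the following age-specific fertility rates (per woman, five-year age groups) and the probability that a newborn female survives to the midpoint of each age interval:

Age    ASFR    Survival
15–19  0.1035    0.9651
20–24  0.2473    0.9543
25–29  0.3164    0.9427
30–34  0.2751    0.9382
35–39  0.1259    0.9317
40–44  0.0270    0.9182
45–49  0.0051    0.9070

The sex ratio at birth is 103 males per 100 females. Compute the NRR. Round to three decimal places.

2.559

Proportion female at birth = 100 / (100 + 103) = 0.49261.
Per-age-group product (5 × ASFR × survival probability):
  15–19: 5 × 0.1035 × 0.9651 = 0.49944
  20–24: 5 × 0.2473 × 0.9543 = 1.17999
  25–29: 5 × 0.3164 × 0.9427 = 1.49135
  30–34: 5 × 0.2751 × 0.9382 = 1.29049
  35–39: 5 × 0.1259 × 0.9317 = 0.58651
  40–44: 5 × 0.0270 × 0.9182 = 0.12396
  45–49: 5 × 0.0051 × 0.9070 = 0.02313
Sum = 5.19487
NRR = 0.49261 × 5.19487 = 2.55904
NRR > 1, so each generation more than replaces itself.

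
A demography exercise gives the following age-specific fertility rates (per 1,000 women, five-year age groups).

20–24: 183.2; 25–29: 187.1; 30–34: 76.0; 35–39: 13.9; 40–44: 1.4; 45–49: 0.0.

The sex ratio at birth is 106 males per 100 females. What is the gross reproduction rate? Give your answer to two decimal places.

1.12

Proportion female at birth = 100 / (100 + 106) = 0.48544.
Sum of ASFRs = 183.2 + 187.1 + 76.0 + 13.9 + 1.4 + 0.0 = 461.6
TFR = 5 × 461.6 / 1000 = 2.308
GRR = 0.48544 × 2.308 = 1.12040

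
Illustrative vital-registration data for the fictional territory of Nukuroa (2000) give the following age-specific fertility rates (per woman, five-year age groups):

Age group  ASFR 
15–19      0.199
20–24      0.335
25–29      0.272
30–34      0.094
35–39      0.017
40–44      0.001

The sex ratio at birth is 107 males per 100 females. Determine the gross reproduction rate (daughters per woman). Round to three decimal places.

2.217

Proportion female at birth = 100 / (100 + 107) = 0.48309.
Sum of ASFRs = 0.199 + 0.335 + 0.272 + 0.094 + 0.017 + 0.001 = 0.918
TFR = 5 × 0.918 = 4.59
GRR = 0.48309 × 4.59 = 2.21738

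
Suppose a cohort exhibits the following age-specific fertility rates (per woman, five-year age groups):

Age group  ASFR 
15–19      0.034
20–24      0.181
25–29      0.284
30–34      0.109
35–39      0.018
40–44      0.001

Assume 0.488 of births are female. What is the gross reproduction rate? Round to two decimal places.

Proportion female at birth = 0.488.
Sum of ASFRs = 0.034 + 0.181 + 0.284 + 0.109 + 0.018 + 0.001 = 0.627
TFR = 5 × 0.627 = 3.135
GRR = 0.488 × 3.135 = 1.52988

1.53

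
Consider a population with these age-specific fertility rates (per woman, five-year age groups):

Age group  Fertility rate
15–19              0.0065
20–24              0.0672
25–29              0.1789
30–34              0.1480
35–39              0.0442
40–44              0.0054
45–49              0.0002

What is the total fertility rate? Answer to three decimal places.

Sum of ASFRs = 0.0065 + 0.0672 + 0.1789 + 0.1480 + 0.0442 + 0.0054 + 0.0002 = 0.4504
TFR = 5 × 0.4504 = 2.252

2.252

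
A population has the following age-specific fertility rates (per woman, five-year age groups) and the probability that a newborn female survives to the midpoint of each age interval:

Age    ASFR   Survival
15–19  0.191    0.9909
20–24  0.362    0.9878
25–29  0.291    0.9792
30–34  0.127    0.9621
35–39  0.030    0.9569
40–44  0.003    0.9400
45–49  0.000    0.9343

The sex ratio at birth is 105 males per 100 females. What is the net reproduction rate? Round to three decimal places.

2.404

Proportion female at birth = 100 / (100 + 105) = 0.48780.
Weighting each age-specific rate by interval width and survival:
  15–19: 5 × 0.191 × 0.9909 = 0.94631
  20–24: 5 × 0.362 × 0.9878 = 1.78792
  25–29: 5 × 0.291 × 0.9792 = 1.42474
  30–34: 5 × 0.127 × 0.9621 = 0.61093
  35–39: 5 × 0.030 × 0.9569 = 0.14354
  40–44: 5 × 0.003 × 0.9400 = 0.01410
  45–49: 5 × 0.000 × 0.9343 = 0.00000
Sum = 4.92754
NRR = 0.48780 × 4.92754 = 2.40365
With NRR above 1 the population is above replacement fertility.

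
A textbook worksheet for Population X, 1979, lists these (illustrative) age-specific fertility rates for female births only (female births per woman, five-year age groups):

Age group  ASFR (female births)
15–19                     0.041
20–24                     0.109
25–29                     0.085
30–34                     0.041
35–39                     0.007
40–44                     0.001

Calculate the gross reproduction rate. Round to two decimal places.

1.42

Sum of female ASFRs = 0.041 + 0.109 + 0.085 + 0.041 + 0.007 + 0.001 = 0.284
GRR = 5 × 0.284 = 1.42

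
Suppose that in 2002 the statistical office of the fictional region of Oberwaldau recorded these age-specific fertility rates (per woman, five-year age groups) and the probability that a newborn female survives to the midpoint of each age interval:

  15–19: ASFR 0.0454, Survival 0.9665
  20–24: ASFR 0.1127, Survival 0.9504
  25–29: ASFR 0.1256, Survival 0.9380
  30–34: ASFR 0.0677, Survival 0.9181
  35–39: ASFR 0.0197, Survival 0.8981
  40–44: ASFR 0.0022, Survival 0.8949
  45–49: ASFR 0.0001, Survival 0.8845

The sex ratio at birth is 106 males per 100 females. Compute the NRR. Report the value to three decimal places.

0.851

Proportion female at birth = 100 / (100 + 106) = 0.48544.
Per-age-group product (5 × ASFR × survival probability):
  15–19: 5 × 0.0454 × 0.9665 = 0.21940
  20–24: 5 × 0.1127 × 0.9504 = 0.53555
  25–29: 5 × 0.1256 × 0.9380 = 0.58906
  30–34: 5 × 0.0677 × 0.9181 = 0.31078
  35–39: 5 × 0.0197 × 0.8981 = 0.08846
  40–44: 5 × 0.0022 × 0.8949 = 0.00984
  45–49: 5 × 0.0001 × 0.8845 = 0.00044
Sum = 1.75353
NRR = 0.48544 × 1.75353 = 0.85123
NRR < 1, so the cohort does not fully replace itself.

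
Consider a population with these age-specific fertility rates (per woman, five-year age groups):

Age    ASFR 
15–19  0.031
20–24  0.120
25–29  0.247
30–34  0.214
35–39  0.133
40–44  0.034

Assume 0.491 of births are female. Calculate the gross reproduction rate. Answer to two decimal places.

Proportion female at birth = 0.491.
Sum of ASFRs = 0.031 + 0.120 + 0.247 + 0.214 + 0.133 + 0.034 = 0.779
TFR = 5 × 0.779 = 3.895
GRR = 0.491 × 3.895 = 1.91245

1.91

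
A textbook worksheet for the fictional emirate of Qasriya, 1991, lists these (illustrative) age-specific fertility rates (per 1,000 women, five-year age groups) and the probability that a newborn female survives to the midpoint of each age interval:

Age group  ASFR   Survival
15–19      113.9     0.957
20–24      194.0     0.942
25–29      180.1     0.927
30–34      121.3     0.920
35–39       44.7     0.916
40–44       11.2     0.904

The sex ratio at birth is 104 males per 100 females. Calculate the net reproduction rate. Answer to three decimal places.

Proportion female at birth = 100 / (100 + 104) = 0.49020.
Survival-weighted fertility by age (5·fₓ·Sₓ):
  15–19: 5 × 113.9/1000 × 0.957 = 0.54501
  20–24: 5 × 194.0/1000 × 0.942 = 0.91374
  25–29: 5 × 180.1/1000 × 0.927 = 0.83476
  30–34: 5 × 121.3/1000 × 0.920 = 0.55798
  35–39: 5 × 44.7/1000 × 0.916 = 0.20473
  40–44: 5 × 11.2/1000 × 0.904 = 0.05062
Sum = 3.10684
NRR = 0.49020 × 3.10684 = 1.52297
NRR > 1, so each generation more than replaces itself.

1.523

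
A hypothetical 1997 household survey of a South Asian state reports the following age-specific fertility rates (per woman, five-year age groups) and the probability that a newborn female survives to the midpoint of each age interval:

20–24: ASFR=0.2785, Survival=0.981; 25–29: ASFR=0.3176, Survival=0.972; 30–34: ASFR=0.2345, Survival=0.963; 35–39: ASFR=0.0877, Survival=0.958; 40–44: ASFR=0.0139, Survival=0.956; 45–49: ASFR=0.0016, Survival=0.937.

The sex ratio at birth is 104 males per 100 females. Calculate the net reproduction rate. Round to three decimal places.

Proportion female at birth = 100 / (100 + 104) = 0.49020.
Survival-weighted fertility by age (5·fₓ·Sₓ):
  20–24: 5 × 0.2785 × 0.981 = 1.36604
  25–29: 5 × 0.3176 × 0.972 = 1.54354
  30–34: 5 × 0.2345 × 0.963 = 1.12912
  35–39: 5 × 0.0877 × 0.958 = 0.42008
  40–44: 5 × 0.0139 × 0.956 = 0.06644
  45–49: 5 × 0.0016 × 0.937 = 0.00750
Sum = 4.53272
NRR = 0.49020 × 4.53272 = 2.22194
An NRR exceeding 1 indicates intrinsic growth under these rates.

2.222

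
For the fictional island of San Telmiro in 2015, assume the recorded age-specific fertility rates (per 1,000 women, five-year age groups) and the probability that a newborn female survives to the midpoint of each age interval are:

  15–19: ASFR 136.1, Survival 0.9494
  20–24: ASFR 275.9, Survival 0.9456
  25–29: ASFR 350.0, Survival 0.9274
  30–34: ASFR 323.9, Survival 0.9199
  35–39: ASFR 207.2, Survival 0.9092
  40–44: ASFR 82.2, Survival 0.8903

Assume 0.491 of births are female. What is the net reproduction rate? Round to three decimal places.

Proportion female at birth = 0.491.
Survival-weighted fertility by age (5·fₓ·Sₓ):
  15–19: 5 × 136.1/1000 × 0.9494 = 0.64607
  20–24: 5 × 275.9/1000 × 0.9456 = 1.30446
  25–29: 5 × 350.0/1000 × 0.9274 = 1.62295
  30–34: 5 × 323.9/1000 × 0.9199 = 1.48978
  35–39: 5 × 207.2/1000 × 0.9092 = 0.94193
  40–44: 5 × 82.2/1000 × 0.8903 = 0.36591
Sum = 6.37110
NRR = 0.491 × 6.37110 = 3.12821

3.128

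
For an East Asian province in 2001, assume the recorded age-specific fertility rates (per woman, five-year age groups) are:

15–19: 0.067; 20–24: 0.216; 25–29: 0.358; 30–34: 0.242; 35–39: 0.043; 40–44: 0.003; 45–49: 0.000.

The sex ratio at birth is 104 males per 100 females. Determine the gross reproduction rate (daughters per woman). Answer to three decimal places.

2.277

Proportion female at birth = 100 / (100 + 104) = 0.49020.
Sum of ASFRs = 0.067 + 0.216 + 0.358 + 0.242 + 0.043 + 0.003 + 0.000 = 0.929
TFR = 5 × 0.929 = 4.645
GRR = 0.49020 × 4.645 = 2.27698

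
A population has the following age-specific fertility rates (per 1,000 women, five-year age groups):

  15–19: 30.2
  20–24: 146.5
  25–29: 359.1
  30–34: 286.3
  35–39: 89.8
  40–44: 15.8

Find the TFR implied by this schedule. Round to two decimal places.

Sum of ASFRs = 30.2 + 146.5 + 359.1 + 286.3 + 89.8 + 15.8 = 927.7
TFR = 5 × 927.7 / 1000 = 4.6385

4.64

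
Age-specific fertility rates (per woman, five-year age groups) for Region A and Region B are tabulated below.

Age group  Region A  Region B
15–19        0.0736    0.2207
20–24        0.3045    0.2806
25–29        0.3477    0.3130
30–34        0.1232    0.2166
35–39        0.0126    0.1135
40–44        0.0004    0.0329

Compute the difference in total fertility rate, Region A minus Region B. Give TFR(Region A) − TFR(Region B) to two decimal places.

Region A:
  Sum of ASFRs = 0.0736 + 0.3045 + 0.3477 + 0.1232 + 0.0126 + 0.0004 = 0.8620
  TFR = 5 × 0.8620 = 4.31
Region B:
  Sum of ASFRs = 0.2207 + 0.2806 + 0.3130 + 0.2166 + 0.1135 + 0.0329 = 1.1773
  TFR = 5 × 1.1773 = 5.8865
Difference = 4.31 − 5.8865 = -1.5765

-1.58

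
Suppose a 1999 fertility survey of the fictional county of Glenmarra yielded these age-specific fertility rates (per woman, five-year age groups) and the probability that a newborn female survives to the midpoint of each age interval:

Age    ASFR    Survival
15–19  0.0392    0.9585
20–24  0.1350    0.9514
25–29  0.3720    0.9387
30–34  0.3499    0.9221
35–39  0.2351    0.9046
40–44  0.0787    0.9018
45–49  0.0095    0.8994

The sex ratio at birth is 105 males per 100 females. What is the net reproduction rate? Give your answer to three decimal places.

Proportion female at birth = 100 / (100 + 105) = 0.48780.
Per-age-group product (5 × ASFR × survival probability):
  15–19: 5 × 0.0392 × 0.9585 = 0.18787
  20–24: 5 × 0.1350 × 0.9514 = 0.64220
  25–29: 5 × 0.3720 × 0.9387 = 1.74598
  30–34: 5 × 0.3499 × 0.9221 = 1.61321
  35–39: 5 × 0.2351 × 0.9046 = 1.06336
  40–44: 5 × 0.0787 × 0.9018 = 0.35486
  45–49: 5 × 0.0095 × 0.8994 = 0.04272
Sum = 5.65020
NRR = 0.48780 × 5.65020 = 2.75617

2.756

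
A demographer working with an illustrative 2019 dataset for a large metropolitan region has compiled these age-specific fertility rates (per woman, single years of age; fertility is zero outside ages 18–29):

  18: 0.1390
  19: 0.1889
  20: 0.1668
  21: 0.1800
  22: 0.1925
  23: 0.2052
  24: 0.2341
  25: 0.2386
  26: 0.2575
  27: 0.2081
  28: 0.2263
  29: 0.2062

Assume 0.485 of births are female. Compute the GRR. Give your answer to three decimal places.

1.185

Proportion female at birth = 0.485.
Sum of ASFRs = 0.1390 + 0.1889 + 0.1668 + 0.1800 + 0.1925 + 0.2052 + 0.2341 + 0.2386 + 0.2575 + 0.2081 + 0.2263 + 0.2062 = 2.4432
TFR = 2.4432
GRR = 0.485 × 2.4432 = 1.18495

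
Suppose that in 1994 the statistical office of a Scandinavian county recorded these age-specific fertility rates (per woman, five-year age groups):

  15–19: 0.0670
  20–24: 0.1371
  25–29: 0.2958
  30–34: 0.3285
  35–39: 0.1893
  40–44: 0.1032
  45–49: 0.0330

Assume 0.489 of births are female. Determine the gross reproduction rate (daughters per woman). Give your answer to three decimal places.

2.821

Proportion female at birth = 0.489.
Sum of ASFRs = 0.0670 + 0.1371 + 0.2958 + 0.3285 + 0.1893 + 0.1032 + 0.0330 = 1.1539
TFR = 5 × 1.1539 = 5.7695
GRR = 0.489 × 5.7695 = 2.82129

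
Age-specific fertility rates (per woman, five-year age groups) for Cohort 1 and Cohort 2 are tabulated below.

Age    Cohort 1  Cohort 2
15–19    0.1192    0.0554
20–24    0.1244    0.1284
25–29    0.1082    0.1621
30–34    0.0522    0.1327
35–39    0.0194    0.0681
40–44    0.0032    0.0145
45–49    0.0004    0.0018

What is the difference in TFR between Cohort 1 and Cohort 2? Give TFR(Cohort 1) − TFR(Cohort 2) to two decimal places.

-0.68

Cohort 1:
  Sum of ASFRs = 0.1192 + 0.1244 + 0.1082 + 0.0522 + 0.0194 + 0.0032 + 0.0004 = 0.4270
  TFR = 5 × 0.4270 = 2.135
Cohort 2:
  Sum of ASFRs = 0.0554 + 0.1284 + 0.1621 + 0.1327 + 0.0681 + 0.0145 + 0.0018 = 0.5630
  TFR = 5 × 0.5630 = 2.815
Difference = 2.135 − 2.815 = -0.68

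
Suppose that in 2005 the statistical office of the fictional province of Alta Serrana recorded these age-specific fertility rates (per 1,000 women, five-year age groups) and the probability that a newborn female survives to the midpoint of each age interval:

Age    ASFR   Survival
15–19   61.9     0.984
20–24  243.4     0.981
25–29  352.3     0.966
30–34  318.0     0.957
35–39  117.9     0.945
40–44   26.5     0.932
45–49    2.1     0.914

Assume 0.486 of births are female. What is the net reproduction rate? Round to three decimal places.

Proportion female at birth = 0.486.
Survival-weighted fertility by age (5·fₓ·Sₓ):
  15–19: 5 × 61.9/1000 × 0.984 = 0.30455
  20–24: 5 × 243.4/1000 × 0.981 = 1.19388
  25–29: 5 × 352.3/1000 × 0.966 = 1.70161
  30–34: 5 × 318.0/1000 × 0.957 = 1.52163
  35–39: 5 × 117.9/1000 × 0.945 = 0.55708
  40–44: 5 × 26.5/1000 × 0.932 = 0.12349
  45–49: 5 × 2.1/1000 × 0.914 = 0.00960
Sum = 5.41184
NRR = 0.486 × 5.41184 = 2.63015
NRR > 1, so each generation more than replaces itself.

2.630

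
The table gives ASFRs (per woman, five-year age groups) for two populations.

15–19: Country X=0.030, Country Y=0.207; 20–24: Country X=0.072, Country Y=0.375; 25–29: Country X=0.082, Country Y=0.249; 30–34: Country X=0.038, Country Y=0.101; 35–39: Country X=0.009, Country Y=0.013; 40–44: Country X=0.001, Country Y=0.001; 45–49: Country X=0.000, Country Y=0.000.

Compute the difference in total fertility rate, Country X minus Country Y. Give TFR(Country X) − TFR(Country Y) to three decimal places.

Country X:
  Sum of ASFRs = 0.030 + 0.072 + 0.082 + 0.038 + 0.009 + 0.001 + 0.000 = 0.232
  TFR = 5 × 0.232 = 1.16
Country Y:
  Sum of ASFRs = 0.207 + 0.375 + 0.249 + 0.101 + 0.013 + 0.001 + 0.000 = 0.946
  TFR = 5 × 0.946 = 4.73
Difference = 1.16 − 4.73 = -3.57

-3.570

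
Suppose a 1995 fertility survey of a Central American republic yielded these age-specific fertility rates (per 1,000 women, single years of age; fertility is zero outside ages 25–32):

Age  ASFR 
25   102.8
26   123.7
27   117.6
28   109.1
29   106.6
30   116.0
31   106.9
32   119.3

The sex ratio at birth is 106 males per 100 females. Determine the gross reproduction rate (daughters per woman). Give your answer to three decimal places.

0.438

Proportion female at birth = 100 / (100 + 106) = 0.48544.
Sum of ASFRs = 102.8 + 123.7 + 117.6 + 109.1 + 106.6 + 116.0 + 106.9 + 119.3 = 902.0
TFR = 902.0 / 1000 = 0.902
GRR = 0.48544 × 0.902 = 0.43787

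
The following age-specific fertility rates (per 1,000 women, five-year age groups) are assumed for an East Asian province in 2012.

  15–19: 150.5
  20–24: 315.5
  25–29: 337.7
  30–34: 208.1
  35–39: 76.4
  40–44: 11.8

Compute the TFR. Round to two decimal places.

5.50

Sum of ASFRs = 150.5 + 315.5 + 337.7 + 208.1 + 76.4 + 11.8 = 1100.0
TFR = 5 × 1100.0 / 1000 = 5.5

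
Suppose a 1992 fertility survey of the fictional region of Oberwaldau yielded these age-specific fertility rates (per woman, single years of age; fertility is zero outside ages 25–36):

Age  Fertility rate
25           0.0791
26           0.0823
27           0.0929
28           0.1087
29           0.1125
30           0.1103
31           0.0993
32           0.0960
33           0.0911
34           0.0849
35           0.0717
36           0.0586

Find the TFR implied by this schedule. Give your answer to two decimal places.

Sum of ASFRs = 0.0791 + 0.0823 + 0.0929 + 0.1087 + 0.1125 + 0.1103 + 0.0993 + 0.0960 + 0.0911 + 0.0849 + 0.0717 + 0.0586 = 1.0874
TFR = 1.0874

1.09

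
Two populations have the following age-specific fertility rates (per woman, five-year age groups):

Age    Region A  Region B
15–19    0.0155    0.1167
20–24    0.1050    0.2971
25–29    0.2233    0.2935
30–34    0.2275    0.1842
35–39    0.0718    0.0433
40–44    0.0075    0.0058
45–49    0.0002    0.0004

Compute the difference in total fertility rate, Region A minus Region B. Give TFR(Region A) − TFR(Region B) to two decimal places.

-1.45

Region A:
  Sum of ASFRs = 0.0155 + 0.1050 + 0.2233 + 0.2275 + 0.0718 + 0.0075 + 0.0002 = 0.6508
  TFR = 5 × 0.6508 = 3.254
Region B:
  Sum of ASFRs = 0.1167 + 0.2971 + 0.2935 + 0.1842 + 0.0433 + 0.0058 + 0.0004 = 0.9410
  TFR = 5 × 0.9410 = 4.705
Difference = 3.254 − 4.705 = -1.451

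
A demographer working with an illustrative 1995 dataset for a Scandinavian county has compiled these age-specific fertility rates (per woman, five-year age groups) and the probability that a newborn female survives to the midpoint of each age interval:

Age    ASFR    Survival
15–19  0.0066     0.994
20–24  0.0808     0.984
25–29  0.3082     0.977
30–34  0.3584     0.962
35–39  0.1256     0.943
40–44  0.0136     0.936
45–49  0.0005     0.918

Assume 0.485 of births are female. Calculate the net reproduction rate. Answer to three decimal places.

Proportion female at birth = 0.485.
Per-age-group product (5 × ASFR × survival probability):
  15–19: 5 × 0.0066 × 0.994 = 0.03280
  20–24: 5 × 0.0808 × 0.984 = 0.39754
  25–29: 5 × 0.3082 × 0.977 = 1.50556
  30–34: 5 × 0.3584 × 0.962 = 1.72390
  35–39: 5 × 0.1256 × 0.943 = 0.59220
  40–44: 5 × 0.0136 × 0.936 = 0.06365
  45–49: 5 × 0.0005 × 0.918 = 0.00230
Sum = 4.31795
NRR = 0.485 × 4.31795 = 2.09421
With NRR above 1 the population is above replacement fertility.

2.094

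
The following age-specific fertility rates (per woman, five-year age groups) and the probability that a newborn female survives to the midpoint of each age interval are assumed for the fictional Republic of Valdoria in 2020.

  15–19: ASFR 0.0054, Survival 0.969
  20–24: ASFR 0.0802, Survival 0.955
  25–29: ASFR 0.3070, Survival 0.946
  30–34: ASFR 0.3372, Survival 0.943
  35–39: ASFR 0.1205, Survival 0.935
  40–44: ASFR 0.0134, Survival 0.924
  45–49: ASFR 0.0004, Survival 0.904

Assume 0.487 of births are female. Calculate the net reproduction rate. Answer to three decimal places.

Proportion female at birth = 0.487.
Survival-weighted fertility by age (5·fₓ·Sₓ):
  15–19: 5 × 0.0054 × 0.969 = 0.02616
  20–24: 5 × 0.0802 × 0.955 = 0.38296
  25–29: 5 × 0.3070 × 0.946 = 1.45211
  30–34: 5 × 0.3372 × 0.943 = 1.58990
  35–39: 5 × 0.1205 × 0.935 = 0.56334
  40–44: 5 × 0.0134 × 0.924 = 0.06191
  45–49: 5 × 0.0004 × 0.904 = 0.00181
Sum = 4.07819
NRR = 0.487 × 4.07819 = 1.98608

1.986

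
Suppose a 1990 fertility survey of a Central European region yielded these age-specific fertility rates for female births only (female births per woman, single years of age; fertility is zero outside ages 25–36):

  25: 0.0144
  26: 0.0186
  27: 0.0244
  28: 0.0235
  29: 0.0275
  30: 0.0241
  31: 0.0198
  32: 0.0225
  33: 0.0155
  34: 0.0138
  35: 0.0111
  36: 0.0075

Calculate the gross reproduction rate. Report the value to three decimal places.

Sum of female ASFRs = 0.0144 + 0.0186 + 0.0244 + 0.0235 + 0.0275 + 0.0241 + 0.0198 + 0.0225 + 0.0155 + 0.0138 + 0.0111 + 0.0075 = 0.2227
GRR = 0.2227

0.223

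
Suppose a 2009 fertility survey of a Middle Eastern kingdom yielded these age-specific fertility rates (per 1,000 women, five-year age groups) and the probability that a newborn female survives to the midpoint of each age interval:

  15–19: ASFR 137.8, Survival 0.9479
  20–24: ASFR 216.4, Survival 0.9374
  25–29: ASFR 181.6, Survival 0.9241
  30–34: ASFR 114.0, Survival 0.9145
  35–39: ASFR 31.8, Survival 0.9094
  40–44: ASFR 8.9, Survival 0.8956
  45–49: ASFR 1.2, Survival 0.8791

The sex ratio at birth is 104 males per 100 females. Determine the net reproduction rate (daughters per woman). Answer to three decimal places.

Proportion female at birth = 100 / (100 + 104) = 0.49020.
Survival-weighted fertility by age (5·fₓ·Sₓ):
  15–19: 5 × 137.8/1000 × 0.9479 = 0.65310
  20–24: 5 × 216.4/1000 × 0.9374 = 1.01427
  25–29: 5 × 181.6/1000 × 0.9241 = 0.83908
  30–34: 5 × 114.0/1000 × 0.9145 = 0.52127
  35–39: 5 × 31.8/1000 × 0.9094 = 0.14459
  40–44: 5 × 8.9/1000 × 0.8956 = 0.03985
  45–49: 5 × 1.2/1000 × 0.8791 = 0.00527
Sum = 3.21743
NRR = 0.49020 × 3.21743 = 1.57718

1.577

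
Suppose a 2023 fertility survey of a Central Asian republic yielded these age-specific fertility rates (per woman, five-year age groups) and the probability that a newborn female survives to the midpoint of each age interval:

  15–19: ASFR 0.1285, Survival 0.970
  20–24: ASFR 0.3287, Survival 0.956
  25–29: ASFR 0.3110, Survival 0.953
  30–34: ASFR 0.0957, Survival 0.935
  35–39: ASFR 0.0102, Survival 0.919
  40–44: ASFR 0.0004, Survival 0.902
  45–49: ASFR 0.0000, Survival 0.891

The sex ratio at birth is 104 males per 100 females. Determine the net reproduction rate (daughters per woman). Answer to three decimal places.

2.045

Proportion female at birth = 100 / (100 + 104) = 0.49020.
Each age group contributes 5 × ASFR × survival:
  15–19: 5 × 0.1285 × 0.970 = 0.62323
  20–24: 5 × 0.3287 × 0.956 = 1.57119
  25–29: 5 × 0.3110 × 0.953 = 1.48192
  30–34: 5 × 0.0957 × 0.935 = 0.44740
  35–39: 5 × 0.0102 × 0.919 = 0.04687
  40–44: 5 × 0.0004 × 0.902 = 0.00180
  45–49: 5 × 0.0000 × 0.891 = 0.00000
Sum = 4.17241
NRR = 0.49020 × 4.17241 = 2.04532
An NRR exceeding 1 indicates intrinsic growth under these rates.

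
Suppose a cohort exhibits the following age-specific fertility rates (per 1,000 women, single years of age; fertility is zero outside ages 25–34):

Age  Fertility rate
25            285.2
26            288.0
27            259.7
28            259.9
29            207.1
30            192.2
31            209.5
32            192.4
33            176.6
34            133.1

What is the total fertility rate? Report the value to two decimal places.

Sum of ASFRs = 285.2 + 288.0 + 259.7 + 259.9 + 207.1 + 192.2 + 209.5 + 192.4 + 176.6 + 133.1 = 2203.7
TFR = 2203.7 / 1000 = 2.2037

2.20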